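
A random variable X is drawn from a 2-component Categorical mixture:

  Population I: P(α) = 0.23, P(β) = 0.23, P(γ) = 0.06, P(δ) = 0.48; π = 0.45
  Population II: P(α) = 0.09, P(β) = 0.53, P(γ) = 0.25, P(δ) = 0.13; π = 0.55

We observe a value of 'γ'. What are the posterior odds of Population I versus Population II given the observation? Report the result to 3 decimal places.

0.196

Only the two components matter; the odds are (w_i f_i(x)) / (w_j f_j(x)).
Categorical probabilities:
  p_I = 0.06
  p_II = 0.25
Posterior odds = (w_I·p_I) / (w_II·p_II) = (0.45·0.06) / (0.55·0.25) = 0.027 / 0.1375 ≈ 0.196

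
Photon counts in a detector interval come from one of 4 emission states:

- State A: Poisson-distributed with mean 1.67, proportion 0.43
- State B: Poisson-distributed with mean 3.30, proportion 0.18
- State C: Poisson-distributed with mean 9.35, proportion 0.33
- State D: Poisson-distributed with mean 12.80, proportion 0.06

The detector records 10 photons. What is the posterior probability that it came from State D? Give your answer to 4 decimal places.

By Bayes' theorem, P(k | x) = w_k f_k(x) / Σ_j w_j f_j(x).
Poisson probabilities:
  f_A = e^(−1.67)·1.67^10/10! = 8.75246e-06
  f_B = e^(−3.30)·3.30^10/10! = 0.0015567
  f_C = e^(−9.35)·9.35^10/10! = 0.122377
  f_D = e^(−12.80)·12.80^10/10! = 0.0898188
Weight by the priors:
  w_A·f_A = 0.43 × 8.75246e-06 = 3.76356e-06
  w_B·f_B = 0.18 × 0.0015567 = 0.000280206
  w_C·f_C = 0.33 × 0.122377 = 0.0403844
  w_D·f_D = 0.06 × 0.0898188 = 0.00538913
Evidence: 3.76356e-06 + 0.000280206 + 0.0403844 + 0.00538913 = 0.0460575
Responsibility of State D: 0.00538913 / 0.0460575 ≈ 0.1170

0.1170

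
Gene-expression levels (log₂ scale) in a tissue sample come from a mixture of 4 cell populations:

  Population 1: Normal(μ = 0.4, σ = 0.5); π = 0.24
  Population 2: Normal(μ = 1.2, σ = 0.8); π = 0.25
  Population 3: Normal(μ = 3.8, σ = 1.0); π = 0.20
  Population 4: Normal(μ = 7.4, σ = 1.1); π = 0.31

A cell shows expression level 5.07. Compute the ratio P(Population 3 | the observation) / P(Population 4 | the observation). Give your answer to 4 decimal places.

2.9861

Since P(k|x) ∝ P(Z=k) f_k(x), the posterior odds are P(Z=i) f_i(x) / (P(Z=j) f_j(x)).
Normal densities:
  f_1 = 9.09851e-20
  f_2 = 4.13304e-06
  f_3 = 0.178104
  f_4 = 0.0384808
0.0356208 / 0.011929 ≈ 2.9861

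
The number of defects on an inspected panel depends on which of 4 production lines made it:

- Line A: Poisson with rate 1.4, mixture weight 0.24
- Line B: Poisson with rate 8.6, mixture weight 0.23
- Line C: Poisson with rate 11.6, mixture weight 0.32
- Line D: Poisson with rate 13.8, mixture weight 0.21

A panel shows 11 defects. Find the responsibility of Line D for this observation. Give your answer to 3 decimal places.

0.242

By Bayes' theorem, P(k | x) = w_k f_k(x) / Σ_j w_j f_j(x).
Component likelihoods at x = 11 defects:
  L_A = 2.50173e-07
  L_B = 0.0877798
  L_C = 0.117508
  L_D = 0.0879529
Multiply by the mixture weights:
  w_A·L_A = 0.24 × 2.50173e-07 = 6.00415e-08
  w_B·L_B = 0.23 × 0.0877798 = 0.0201894
  w_C·L_C = 0.32 × 0.117508 = 0.0376025
  w_D·L_D = 0.21 × 0.0879529 = 0.0184701
Normaliser: 6.00415e-08 + 0.0201894 + 0.0376025 + 0.0184701 = 0.076262
So the posterior for Line D is 0.0184701 / 0.076262 ≈ 0.242.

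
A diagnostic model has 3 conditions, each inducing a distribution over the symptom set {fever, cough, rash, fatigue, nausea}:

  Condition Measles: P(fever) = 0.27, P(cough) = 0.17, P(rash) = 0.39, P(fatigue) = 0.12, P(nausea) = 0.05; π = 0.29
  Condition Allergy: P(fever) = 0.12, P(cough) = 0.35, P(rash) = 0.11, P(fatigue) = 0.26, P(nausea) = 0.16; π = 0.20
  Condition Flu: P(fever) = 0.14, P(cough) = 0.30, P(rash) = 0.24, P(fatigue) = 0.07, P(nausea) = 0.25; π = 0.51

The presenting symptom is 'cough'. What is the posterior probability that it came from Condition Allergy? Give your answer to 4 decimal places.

0.2571

Apply Bayes' rule: the posterior for each component is proportional to its prior times its likelihood at x.
Evaluate each component's likelihood at the observed value:
  L_Measles = 0.17
  L_Allergy = 0.35
  L_Flu = 0.3
Weight by the priors:
  P(Z=Measles)·L_Measles = 0.29 × 0.17 = 0.0493
  P(Z=Allergy)·L_Allergy = 0.20 × 0.35 = 0.07
  P(Z=Flu)·L_Flu = 0.51 × 0.3 = 0.153
Normaliser: 0.0493 + 0.07 + 0.153 = 0.2723
P(Condition Allergy | 'cough') ≈ 0.2571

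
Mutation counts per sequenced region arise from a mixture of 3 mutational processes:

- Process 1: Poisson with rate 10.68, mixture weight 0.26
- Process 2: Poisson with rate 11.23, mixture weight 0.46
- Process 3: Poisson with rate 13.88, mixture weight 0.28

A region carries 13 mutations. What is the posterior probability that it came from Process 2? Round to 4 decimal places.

P(component k | x) = π_k·f_k(x) / marginal(x), where marginal(x) = Σ_j π_j·f_j(x).
Poisson probabilities:
  p_1 = 0.0868722
  p_2 = 0.0962785
  p_3 = 0.10685
Multiply by the mixture weights:
  π_1·p_1 = 0.26 × 0.0868722 = 0.0225868
  π_2·p_2 = 0.46 × 0.0962785 = 0.0442881
  π_3·p_3 = 0.28 × 0.10685 = 0.0299181
Evidence: 0.0225868 + 0.0442881 + 0.0299181 = 0.096793
P(Process 2 | the observation) ≈ 0.4576

0.4576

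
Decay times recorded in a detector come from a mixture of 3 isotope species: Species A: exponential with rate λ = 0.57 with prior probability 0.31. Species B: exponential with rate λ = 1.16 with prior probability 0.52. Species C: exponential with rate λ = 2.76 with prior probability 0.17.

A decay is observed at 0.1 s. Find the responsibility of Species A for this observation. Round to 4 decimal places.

Apply Bayes' rule: the posterior for each component is proportional to its prior times its likelihood at x.
Evaluate each component's likelihood at the observed value:
  f_A = 0.538419
  f_B = 1.03295
  f_C = 2.09432
Prior × likelihood for each component:
  w_A·f_A = 0.31 × 0.538419 = 0.16691
  w_B·f_B = 0.52 × 1.03295 = 0.537135
  w_C·f_C = 0.17 × 2.09432 = 0.356035
Denominator: 0.16691 + 0.537135 + 0.356035 = 1.06008
Responsibility of Species A: 0.16691 / 1.06008 ≈ 0.1575

0.1575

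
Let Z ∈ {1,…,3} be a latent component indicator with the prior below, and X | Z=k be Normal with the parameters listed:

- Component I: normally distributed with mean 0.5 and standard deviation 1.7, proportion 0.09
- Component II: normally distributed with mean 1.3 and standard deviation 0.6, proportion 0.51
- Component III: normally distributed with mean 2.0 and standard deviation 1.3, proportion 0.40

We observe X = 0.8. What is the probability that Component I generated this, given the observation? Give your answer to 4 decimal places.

By Bayes' theorem, P(k | x) = π_k f_k(x) / Σ_j π_j f_j(x).
Evaluate each component's likelihood at the observed value:
  p_I = (1/(1.7·√(2π)))·exp(−(0.8−0.5)²/(2·1.7²)) = 0.234672·exp(-0.01557) = 0.231046
  p_II = (1/(0.6·√(2π)))·exp(−(0.8−1.3)²/(2·0.6²)) = 0.664904·exp(-0.34722) = 0.469853
  p_III = (1/(1.3·√(2π)))·exp(−(0.8−2.0)²/(2·1.3²)) = 0.306879·exp(-0.42604) = 0.20042
Weight by the priors:
  π_I·p_I = 0.09 × 0.231046 = 0.0207942
  π_II·p_II = 0.51 × 0.469853 = 0.239625
  π_III·p_III = 0.40 × 0.20042 = 0.0801681
Marginal: 0.0207942 + 0.239625 + 0.0801681 = 0.340587
P(Component I | data) = 0.0207942 / 0.340587 ≈ 0.0611

0.0611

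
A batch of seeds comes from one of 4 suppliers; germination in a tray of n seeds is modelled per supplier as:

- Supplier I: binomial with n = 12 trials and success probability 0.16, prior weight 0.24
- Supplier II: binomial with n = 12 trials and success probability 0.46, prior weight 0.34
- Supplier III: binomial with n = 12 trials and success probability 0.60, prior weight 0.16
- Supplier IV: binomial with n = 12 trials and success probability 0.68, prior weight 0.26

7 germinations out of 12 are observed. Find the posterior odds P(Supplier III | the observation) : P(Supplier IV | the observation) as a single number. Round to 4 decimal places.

0.7820

Posterior odds = (π_i f_i(x)) / (π_j f_j(x)); the normalising sum cancels.
Component likelihoods at x = 7 germinations out of 12:
  f_I = C(12,7)·0.16^7·0.84^5 = 792·2.68435e-06·0.418212 = 0.000889122
  f_II = C(12,7)·0.46^7·0.54^5 = 792·0.00435818·0.0459165 = 0.158489
  f_III = C(12,7)·0.60^7·0.40^5 = 792·0.0279936·0.01024 = 0.22703
  f_IV = C(12,7)·0.68^7·0.32^5 = 792·0.0672299·0.00335544 = 0.178664
Odds = (0.16/0.26) × (0.22703/0.178664) = 0.615385 × 1.27071 ≈ 0.7820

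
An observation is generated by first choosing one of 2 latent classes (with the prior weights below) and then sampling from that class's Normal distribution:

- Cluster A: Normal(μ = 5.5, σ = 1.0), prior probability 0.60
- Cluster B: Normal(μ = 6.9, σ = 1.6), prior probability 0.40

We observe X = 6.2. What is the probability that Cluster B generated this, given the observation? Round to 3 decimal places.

0.326

By Bayes' theorem, P(k | x) = w_k f_k(x) / Σ_j w_j f_j(x).
Evaluate each component's likelihood at the observed value:
  L_A = 0.312254
  L_B = 0.226583
Weight by the priors:
  w_A·L_A = 0.60 × 0.312254 = 0.187352
  w_B·L_B = 0.40 × 0.226583 = 0.0906331
Marginal: 0.187352 + 0.0906331 = 0.277985
P(Cluster B | x) ≈ 0.326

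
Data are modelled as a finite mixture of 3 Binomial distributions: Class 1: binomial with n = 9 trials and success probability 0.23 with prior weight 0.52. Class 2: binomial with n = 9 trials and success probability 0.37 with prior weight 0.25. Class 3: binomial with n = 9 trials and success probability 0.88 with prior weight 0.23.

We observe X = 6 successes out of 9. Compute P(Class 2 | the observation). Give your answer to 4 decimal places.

Apply Bayes' rule: the posterior for each component is proportional to its prior times its likelihood at x.
Component likelihoods at x = 6 successes out of 9:
  p_1 = C(9,6)·0.23^6·0.77^3 = 84·0.000148036·0.456533 = 0.00567699
  p_2 = C(9,6)·0.37^6·0.63^3 = 84·0.00256573·0.250047 = 0.0538904
  p_3 = C(9,6)·0.88^6·0.12^3 = 84·0.464404·0.001728 = 0.0674092
Prior × likelihood for each component:
  w_1·p_1 = 0.52 × 0.00567699 = 0.00295204
  w_2·p_2 = 0.25 × 0.0538904 = 0.0134726
  w_3·p_3 = 0.23 × 0.0674092 = 0.0155041
Normaliser: 0.00295204 + 0.0134726 + 0.0155041 = 0.0319287
So the posterior for Class 2 is 0.0134726 / 0.0319287 ≈ 0.4220.

0.4220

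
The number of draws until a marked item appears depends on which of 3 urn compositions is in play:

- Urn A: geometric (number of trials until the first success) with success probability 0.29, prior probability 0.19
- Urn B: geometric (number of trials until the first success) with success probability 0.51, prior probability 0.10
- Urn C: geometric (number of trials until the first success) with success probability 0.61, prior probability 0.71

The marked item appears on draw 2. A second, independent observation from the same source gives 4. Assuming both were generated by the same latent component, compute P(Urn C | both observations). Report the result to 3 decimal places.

0.524

P(component k | x) = P(Z=k)·f_k(x) / marginal(x), where marginal(x) = Σ_j P(Z=j)·f_j(x).
Since both observations come from the same component, the likelihood for component k is f_k(x₁)·f_k(x₂).
  p_A = [0.2059] × [0.103794] = 0.0213712
  p_B = [0.2499] × [0.060001] = 0.0149942
  p_C = [0.2379] × [0.0361846] = 0.00860831
Weight by the priors:
  P(Z=A)·p_A = 0.19 × 0.0213712 = 0.00406053
  P(Z=B)·p_B = 0.10 × 0.0149942 = 0.00149942
  P(Z=C)·p_C = 0.71 × 0.00860831 = 0.0061119
Marginal: 0.00406053 + 0.00149942 + 0.0061119 = 0.0116719
P(Urn C | x) = 0.0061119 / 0.0116719 ≈ 0.524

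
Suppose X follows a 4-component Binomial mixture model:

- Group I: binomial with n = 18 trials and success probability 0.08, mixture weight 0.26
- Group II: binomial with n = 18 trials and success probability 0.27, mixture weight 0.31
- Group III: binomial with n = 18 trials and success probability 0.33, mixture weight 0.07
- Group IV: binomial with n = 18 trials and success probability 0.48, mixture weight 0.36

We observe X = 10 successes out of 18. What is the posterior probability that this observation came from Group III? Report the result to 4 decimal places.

0.0324

Apply Bayes' rule: the posterior for each component is proportional to its prior times its likelihood at x.
Evaluate each component's likelihood at the observed value:
  L_I = C(18,10)·0.08^10·0.92^8 = 43758·1.07374e-11·0.513219 = 2.41135e-07
  L_II = C(18,10)·0.27^10·0.73^8 = 43758·2.05891e-06·0.080646 = 0.00726571
  L_III = C(18,10)·0.33^10·0.67^8 = 43758·1.53158e-05·0.0406068 = 0.0272142
  L_IV = C(18,10)·0.48^10·0.52^8 = 43758·0.000649251·0.00534597 = 0.151879
Prior × likelihood for each component:
  π_I·L_I = 0.26 × 2.41135e-07 = 6.26951e-08
  π_II·L_II = 0.31 × 0.00726571 = 0.00225237
  π_III·L_III = 0.07 × 0.0272142 = 0.00190499
  π_IV·L_IV = 0.36 × 0.151879 = 0.0546763
Denominator: 6.26951e-08 + 0.00225237 + 0.00190499 + 0.0546763 = 0.0588337
P(Group III | the observation) ≈ 0.0324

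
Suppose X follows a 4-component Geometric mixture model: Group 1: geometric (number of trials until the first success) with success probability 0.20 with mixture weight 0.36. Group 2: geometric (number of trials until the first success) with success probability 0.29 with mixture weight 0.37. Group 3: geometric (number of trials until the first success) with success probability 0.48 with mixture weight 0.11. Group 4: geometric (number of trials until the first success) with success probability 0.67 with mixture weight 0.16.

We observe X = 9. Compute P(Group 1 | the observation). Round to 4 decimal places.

0.6257

Posterior ∝ prior × likelihood, so P(k | x) ∝ w_k f_k(x); normalise over all components.
Geometric probabilities:
  p_1 = 0.20·(1−0.20)^8 = 0.20·0.167772 = 0.0335544
  p_2 = 0.29·(1−0.29)^8 = 0.29·0.0645754 = 0.0187269
  p_3 = 0.48·(1−0.48)^8 = 0.48·0.00534597 = 0.00256607
  p_4 = 0.67·(1−0.67)^8 = 0.67·0.000140641 = 9.42294e-05
Multiply by the mixture weights:
  w_1·p_1 = 0.36 × 0.0335544 = 0.0120796
  w_2·p_2 = 0.37 × 0.0187269 = 0.00692894
  w_3·p_3 = 0.11 × 0.00256607 = 0.000282267
  w_4·p_4 = 0.16 × 9.42294e-05 = 1.50767e-05
Normaliser: 0.0120796 + 0.00692894 + 0.000282267 + 1.50767e-05 = 0.0193059
So the posterior for Group 1 is 0.0120796 / 0.0193059 ≈ 0.6257.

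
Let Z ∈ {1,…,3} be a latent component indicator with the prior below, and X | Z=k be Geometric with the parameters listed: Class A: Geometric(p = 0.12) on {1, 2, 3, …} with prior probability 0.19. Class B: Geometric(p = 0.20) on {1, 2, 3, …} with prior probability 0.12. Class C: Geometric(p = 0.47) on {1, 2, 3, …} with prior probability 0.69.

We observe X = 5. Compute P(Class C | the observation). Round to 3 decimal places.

Posterior ∝ prior × likelihood, so P(k | x) ∝ π_k f_k(x); normalise over all components.
Geometric probabilities:
  p_A = 0.0719634
  p_B = 0.08192
  p_C = 0.0370853
Prior × likelihood for each component:
  π_A·p_A = 0.19 × 0.0719634 = 0.0136731
  π_B·p_B = 0.12 × 0.08192 = 0.0098304
  π_C·p_C = 0.69 × 0.0370853 = 0.0255888
Marginal: 0.0136731 + 0.0098304 + 0.0255888 = 0.0490923
P(Class C | x) ≈ 0.521

0.521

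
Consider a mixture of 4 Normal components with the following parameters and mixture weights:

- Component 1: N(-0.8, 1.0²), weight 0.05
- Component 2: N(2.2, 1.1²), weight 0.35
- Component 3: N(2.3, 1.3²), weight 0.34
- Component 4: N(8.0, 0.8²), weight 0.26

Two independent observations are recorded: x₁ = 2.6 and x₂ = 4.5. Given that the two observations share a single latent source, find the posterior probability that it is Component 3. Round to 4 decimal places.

0.6060

By Bayes' theorem, P(k | x) = π_k f_k(x) / Σ_j π_j f_j(x).
Since both observations come from the same component, the likelihood for component k is f_k(x₁)·f_k(x₂).
  p_1 = [(1/(1.0·√(2π)))·exp(−(2.6−-0.8)²/(2·1.0²)) = 0.398942·exp(-5.78000) = 0.00123222] × [3.17135e-07] = 3.9078e-10
  p_2 = [(1/(1.1·√(2π)))·exp(−(2.6−2.2)²/(2·1.1²)) = 0.362675·exp(-0.06612) = 0.339472] × [0.0407541] = 0.0138349
  p_3 = [(1/(1.3·√(2π)))·exp(−(2.6−2.3)²/(2·1.3²)) = 0.306879·exp(-0.02663) = 0.298815] × [0.0732955] = 0.0219018
  p_4 = [(1/(0.8·√(2π)))·exp(−(2.6−8.0)²/(2·0.8²)) = 0.498678·exp(-22.78125) = 6.36867e-11] × [3.47925e-05] = 2.21582e-15
Unnormalised posteriors:
  π_1·p_1 = 0.05 × 3.9078e-10 = 1.9539e-11
  π_2·p_2 = 0.35 × 0.0138349 = 0.0048422
  π_3·p_3 = 0.34 × 0.0219018 = 0.00744662
  π_4·p_4 = 0.26 × 2.21582e-15 = 5.76114e-16
Normaliser: 1.9539e-11 + 0.0048422 + 0.00744662 + 5.76114e-16 = 0.0122888
So the posterior for Component 3 is 0.00744662 / 0.0122888 ≈ 0.6060.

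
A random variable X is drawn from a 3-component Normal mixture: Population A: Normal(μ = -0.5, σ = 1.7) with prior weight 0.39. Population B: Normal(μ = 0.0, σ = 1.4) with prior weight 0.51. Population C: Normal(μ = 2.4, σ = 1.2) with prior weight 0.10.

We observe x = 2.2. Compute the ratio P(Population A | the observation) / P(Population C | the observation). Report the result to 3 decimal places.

Posterior odds = (P(Z=i) f_i(x)) / (P(Z=j) f_j(x)); the normalising sum cancels.
Evaluate each component's likelihood at the observed value:
  L_A = (1/(1.7·√(2π)))·exp(−(2.2−-0.5)²/(2·1.7²)) = 0.234672·exp(-1.26125) = 0.0664828
  L_B = (1/(1.4·√(2π)))·exp(−(2.2−0.0)²/(2·1.4²)) = 0.284959·exp(-1.23469) = 0.0829013
  L_C = (1/(1.2·√(2π)))·exp(−(2.2−2.4)²/(2·1.2²)) = 0.332452·exp(-0.01389) = 0.327866
Posterior odds = (P(Z=A)·L_A) / (P(Z=C)·L_C) = (0.39·0.0664828) / (0.10·0.327866) = 0.0259283 / 0.0327866 ≈ 0.791

0.791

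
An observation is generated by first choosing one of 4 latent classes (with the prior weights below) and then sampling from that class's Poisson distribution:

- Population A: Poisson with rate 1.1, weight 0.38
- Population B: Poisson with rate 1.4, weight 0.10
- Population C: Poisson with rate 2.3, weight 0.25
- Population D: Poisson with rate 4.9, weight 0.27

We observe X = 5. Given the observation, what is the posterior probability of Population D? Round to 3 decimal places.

P(component k | x) = π_k·f_k(x) / marginal(x), where marginal(x) = Σ_j π_j·f_j(x).
Evaluate each component's likelihood at the observed value:
  L_A = 0.00446744
  L_B = 0.0110521
  L_C = 0.053775
  L_D = 0.17529
Weight by the priors:
  π_A·L_A = 0.38 × 0.00446744 = 0.00169763
  π_B·L_B = 0.10 × 0.0110521 = 0.00110521
  π_C·L_C = 0.25 × 0.053775 = 0.0134438
  π_D·L_D = 0.27 × 0.17529 = 0.0473282
Sum: 0.00169763 + 0.00110521 + 0.0134438 + 0.0473282 = 0.0635748
Responsibility of Population D: 0.0473282 / 0.0635748 ≈ 0.744

0.744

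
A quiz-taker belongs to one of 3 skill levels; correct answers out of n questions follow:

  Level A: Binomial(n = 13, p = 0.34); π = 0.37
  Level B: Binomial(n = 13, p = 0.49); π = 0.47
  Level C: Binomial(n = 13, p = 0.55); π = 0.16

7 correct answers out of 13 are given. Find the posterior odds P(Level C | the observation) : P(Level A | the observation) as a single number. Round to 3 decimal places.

Only the two components matter; the odds are (π_i f_i(x)) / (π_j f_j(x)).
Component likelihoods at x = 7 correct answers out of 13:
  L_A = C(13,7)·0.34^7·0.66^6 = 1716·0.000525234·0.082654 = 0.0744961
  L_B = C(13,7)·0.49^7·0.51^6 = 1716·0.00678223·0.0175963 = 0.204791
  L_C = C(13,7)·0.55^7·0.45^6 = 1716·0.0152244·0.00830377 = 0.216936
Posterior odds = (π_C·L_C) / (π_A·L_A) = (0.16·0.216936) / (0.37·0.0744961) = 0.0347097 / 0.0275635 ≈ 1.259

1.259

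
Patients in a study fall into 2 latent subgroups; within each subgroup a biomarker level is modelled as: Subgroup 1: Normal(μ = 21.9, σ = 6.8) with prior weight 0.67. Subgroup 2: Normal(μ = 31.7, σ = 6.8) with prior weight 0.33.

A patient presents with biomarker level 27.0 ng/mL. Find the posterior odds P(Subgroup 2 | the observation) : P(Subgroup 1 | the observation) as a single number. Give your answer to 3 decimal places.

0.514

The posterior odds equal the prior odds times the likelihood ratio: (P(Z=i)/P(Z=j))·(f_i(x)/f_j(x)).
Component likelihoods at x = 27.0 ng/mL:
  f_1 = 0.0442849
  f_2 = 0.0462024
Posterior odds = (P(Z=2)·f_2) / (P(Z=1)·f_1) = (0.33·0.0462024) / (0.67·0.0442849) = 0.0152468 / 0.0296709 ≈ 0.514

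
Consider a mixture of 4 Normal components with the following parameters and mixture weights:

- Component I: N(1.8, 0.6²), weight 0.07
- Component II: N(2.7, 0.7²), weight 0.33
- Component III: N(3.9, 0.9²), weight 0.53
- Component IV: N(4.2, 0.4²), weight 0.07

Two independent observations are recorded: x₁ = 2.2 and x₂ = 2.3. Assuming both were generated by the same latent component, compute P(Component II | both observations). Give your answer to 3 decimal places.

The responsibility of component k is π_k f_k(x) divided by Σ_j π_j f_j(x).
Since both observations come from the same component, the likelihood for component k is f_k(x₁)·f_k(x₂).
  L_I = [(1/(0.6·√(2π)))·exp(−(2.2−1.8)²/(2·0.6²)) = 0.664904·exp(-0.22222) = 0.532413] × [0.469853] = 0.250156
  L_II = [(1/(0.7·√(2π)))·exp(−(2.2−2.7)²/(2·0.7²)) = 0.569918·exp(-0.25510) = 0.441593] × [0.484068] = 0.213761
  L_III = [(1/(0.9·√(2π)))·exp(−(2.2−3.9)²/(2·0.9²)) = 0.443269·exp(-1.78395) = 0.0744574] × [0.0912799] = 0.00679646
  L_IV = [(1/(0.4·√(2π)))·exp(−(2.2−4.2)²/(2·0.4²)) = 0.997356·exp(-12.50000) = 3.7168e-06] × [1.25738e-05] = 4.67342e-11
Weight by the priors:
  π_I·L_I = 0.07 × 0.250156 = 0.0175109
  π_II·L_II = 0.33 × 0.213761 = 0.0705413
  π_III·L_III = 0.53 × 0.00679646 = 0.00360212
  π_IV·L_IV = 0.07 × 4.67342e-11 = 3.27139e-12
Evidence: 0.0175109 + 0.0705413 + 0.00360212 + 3.27139e-12 = 0.0916543
Responsibility of Component II: 0.0705413 / 0.0916543 ≈ 0.770

0.770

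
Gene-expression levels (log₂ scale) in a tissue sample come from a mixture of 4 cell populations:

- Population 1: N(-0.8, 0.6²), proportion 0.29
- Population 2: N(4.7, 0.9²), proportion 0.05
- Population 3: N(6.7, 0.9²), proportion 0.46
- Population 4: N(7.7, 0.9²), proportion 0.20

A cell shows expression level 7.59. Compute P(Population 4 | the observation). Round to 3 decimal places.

0.413

Apply Bayes' rule: the posterior for each component is proportional to its prior times its likelihood at x.
Evaluate each component's likelihood at the observed value:
  L_1 = 2.30768e-43
  L_2 = 0.0025563
  L_3 = 0.271844
  L_4 = 0.439971
Multiply by the mixture weights:
  P(Z=1)·L_1 = 0.29 × 2.30768e-43 = 6.69226e-44
  P(Z=2)·L_2 = 0.05 × 0.0025563 = 0.000127815
  P(Z=3)·L_3 = 0.46 × 0.271844 = 0.125048
  P(Z=4)·L_4 = 0.20 × 0.439971 = 0.0879941
Denominator: 6.69226e-44 + 0.000127815 + 0.125048 + 0.0879941 = 0.21317
Responsibility of Population 4: 0.0879941 / 0.21317 ≈ 0.413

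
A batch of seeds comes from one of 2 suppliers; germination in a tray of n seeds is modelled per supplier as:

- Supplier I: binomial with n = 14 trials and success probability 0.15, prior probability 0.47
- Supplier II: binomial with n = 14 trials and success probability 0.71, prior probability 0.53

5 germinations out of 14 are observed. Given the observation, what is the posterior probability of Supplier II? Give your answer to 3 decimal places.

0.144

P(component k | x) = π_k·f_k(x) / marginal(x), where marginal(x) = Σ_j π_j·f_j(x).
Component likelihoods at x = 5 germinations out of 14:
  p_I = 0.035212
  p_II = 0.00524008
Multiply by the mixture weights:
  π_I·p_I = 0.47 × 0.035212 = 0.0165496
  π_II·p_II = 0.53 × 0.00524008 = 0.00277724
Sum: 0.0165496 + 0.00277724 = 0.0193269
So the posterior for Supplier II is 0.00277724 / 0.0193269 ≈ 0.144.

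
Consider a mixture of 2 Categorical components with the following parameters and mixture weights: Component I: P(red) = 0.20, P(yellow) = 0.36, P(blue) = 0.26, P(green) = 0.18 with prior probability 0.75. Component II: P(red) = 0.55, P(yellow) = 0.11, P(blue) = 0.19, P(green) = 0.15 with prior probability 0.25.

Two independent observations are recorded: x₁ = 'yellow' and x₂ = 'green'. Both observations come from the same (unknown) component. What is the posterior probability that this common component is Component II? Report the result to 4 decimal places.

Posterior ∝ prior × likelihood, so P(k | x) ∝ π_k f_k(x); normalise over all components.
Since both observations come from the same component, the likelihood for component k is f_k(x₁)·f_k(x₂).
  L_I = [0.36] × [0.18] = 0.0648
  L_II = [0.11] × [0.15] = 0.0165
Unnormalised posteriors:
  π_I·L_I = 0.75 × 0.0648 = 0.0486
  π_II·L_II = 0.25 × 0.0165 = 0.004125
Normaliser: 0.0486 + 0.004125 = 0.052725
So the posterior for Component II is 0.004125 / 0.052725 ≈ 0.0782.

0.0782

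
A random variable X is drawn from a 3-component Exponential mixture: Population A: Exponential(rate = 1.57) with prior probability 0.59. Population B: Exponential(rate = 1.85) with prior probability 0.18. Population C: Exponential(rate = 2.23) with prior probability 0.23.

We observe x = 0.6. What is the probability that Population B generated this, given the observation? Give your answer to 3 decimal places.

0.181

P(component k | x) = P(Z=k)·f_k(x) / marginal(x), where marginal(x) = Σ_j P(Z=j)·f_j(x).
Component likelihoods at x = 0.6:
  p_A = 0.61206
  p_B = 0.609684
  p_C = 0.585085
Weight by the priors:
  P(Z=A)·p_A = 0.59 × 0.61206 = 0.361116
  P(Z=B)·p_B = 0.18 × 0.609684 = 0.109743
  P(Z=C)·p_C = 0.23 × 0.585085 = 0.13457
Denominator: 0.361116 + 0.109743 + 0.13457 = 0.605428
P(Population B | 0.6) = 0.109743 / 0.605428 ≈ 0.181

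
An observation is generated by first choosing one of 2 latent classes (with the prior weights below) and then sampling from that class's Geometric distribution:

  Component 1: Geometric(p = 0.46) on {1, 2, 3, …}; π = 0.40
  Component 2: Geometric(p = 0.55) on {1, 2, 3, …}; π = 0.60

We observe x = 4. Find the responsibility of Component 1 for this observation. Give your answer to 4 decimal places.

Posterior ∝ prior × likelihood, so P(k | x) ∝ P(Z=k) f_k(x); normalise over all components.
Evaluate each component's likelihood at the observed value:
  L_1 = 0.46·(1−0.46)^3 = 0.46·0.157464 = 0.0724334
  L_2 = 0.55·(1−0.55)^3 = 0.55·0.091125 = 0.0501187
Multiply by the mixture weights:
  P(Z=1)·L_1 = 0.40 × 0.0724334 = 0.0289734
  P(Z=2)·L_2 = 0.60 × 0.0501187 = 0.0300712
Sum: 0.0289734 + 0.0300712 = 0.0590446
P(Component 1 | data) ≈ 0.4907

0.4907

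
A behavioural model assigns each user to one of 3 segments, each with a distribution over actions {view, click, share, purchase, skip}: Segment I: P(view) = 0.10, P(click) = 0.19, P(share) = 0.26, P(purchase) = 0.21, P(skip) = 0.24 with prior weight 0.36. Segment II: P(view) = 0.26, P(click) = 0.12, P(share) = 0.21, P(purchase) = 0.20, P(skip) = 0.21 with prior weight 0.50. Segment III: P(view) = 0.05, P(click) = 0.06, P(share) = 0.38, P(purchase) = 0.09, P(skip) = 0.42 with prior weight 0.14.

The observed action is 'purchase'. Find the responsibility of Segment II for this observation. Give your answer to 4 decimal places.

0.5313

P(component k | x) = π_k·f_k(x) / marginal(x), where marginal(x) = Σ_j π_j·f_j(x).
Categorical probabilities:
  L_I = P(purchase | comp) = 0.21
  L_II = P(purchase | comp) = 0.20
  L_III = P(purchase | comp) = 0.09
Multiply by the mixture weights:
  π_I·L_I = 0.36 × 0.21 = 0.0756
  π_II·L_II = 0.50 × 0.2 = 0.1
  π_III·L_III = 0.14 × 0.09 = 0.0126
Sum: 0.0756 + 0.1 + 0.0126 = 0.1882
P(Segment II | x) = 0.1 / 0.1882 ≈ 0.5313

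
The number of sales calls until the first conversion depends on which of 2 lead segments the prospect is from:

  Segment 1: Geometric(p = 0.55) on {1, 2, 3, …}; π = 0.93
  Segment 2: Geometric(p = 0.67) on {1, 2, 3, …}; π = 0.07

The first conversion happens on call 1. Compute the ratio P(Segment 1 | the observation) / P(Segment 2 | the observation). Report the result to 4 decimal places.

10.9062

The posterior odds equal the prior odds times the likelihood ratio: (w_i/w_j)·(f_i(x)/f_j(x)).
Geometric probabilities:
  f_1 = 0.55·(1−0.55)^0 = 0.55·1 = 0.55
  f_2 = 0.67·(1−0.67)^0 = 0.67·1 = 0.67
0.5115 / 0.0469 ≈ 10.9062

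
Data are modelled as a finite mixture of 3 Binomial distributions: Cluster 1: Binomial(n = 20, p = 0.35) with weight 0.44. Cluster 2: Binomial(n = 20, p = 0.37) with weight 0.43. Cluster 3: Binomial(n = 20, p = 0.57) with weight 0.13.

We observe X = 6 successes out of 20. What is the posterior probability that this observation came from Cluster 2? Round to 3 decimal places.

0.464

Apply Bayes' rule: the posterior for each component is proportional to its prior times its likelihood at x.
Evaluate each component's likelihood at the observed value:
  L_1 = 0.17123
  L_2 = 0.154299
  L_3 = 0.0098218
Unnormalised posteriors:
  π_1·L_1 = 0.44 × 0.17123 = 0.0753411
  π_2·L_2 = 0.43 × 0.154299 = 0.0663484
  π_3·L_3 = 0.13 × 0.0098218 = 0.00127683
Denominator: 0.0753411 + 0.0663484 + 0.00127683 = 0.142966
Responsibility of Cluster 2: 0.0663484 / 0.142966 ≈ 0.464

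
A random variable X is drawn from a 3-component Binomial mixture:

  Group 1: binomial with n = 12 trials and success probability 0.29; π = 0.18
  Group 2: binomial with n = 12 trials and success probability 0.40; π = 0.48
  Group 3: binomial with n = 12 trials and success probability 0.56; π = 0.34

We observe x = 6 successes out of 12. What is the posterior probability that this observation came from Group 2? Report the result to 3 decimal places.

0.505

The responsibility of component k is π_k f_k(x) divided by Σ_j π_j f_j(x).
Evaluate each component's likelihood at the observed value:
  p_1 = C(12,6)·0.29^6·0.71^6 = 924·0.000594823·0.1281 = 0.0704061
  p_2 = C(12,6)·0.40^6·0.60^6 = 924·0.004096·0.046656 = 0.176579
  p_3 = C(12,6)·0.56^6·0.44^6 = 924·0.030841·0.00725631 = 0.206784
Multiply by the mixture weights:
  π_1·p_1 = 0.18 × 0.0704061 = 0.0126731
  π_2·p_2 = 0.48 × 0.176579 = 0.084758
  π_3·p_3 = 0.34 × 0.206784 = 0.0703064
Normaliser: 0.0126731 + 0.084758 + 0.0703064 = 0.167738
So the posterior for Group 2 is 0.084758 / 0.167738 ≈ 0.505.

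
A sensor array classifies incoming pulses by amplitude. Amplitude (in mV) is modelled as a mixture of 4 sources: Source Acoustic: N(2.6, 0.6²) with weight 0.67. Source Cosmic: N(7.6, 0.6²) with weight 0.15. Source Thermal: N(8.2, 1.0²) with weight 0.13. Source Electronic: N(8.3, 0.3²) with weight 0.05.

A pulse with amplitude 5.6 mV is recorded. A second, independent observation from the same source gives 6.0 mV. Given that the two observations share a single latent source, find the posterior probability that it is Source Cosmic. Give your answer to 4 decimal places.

The responsibility of component k is P(Z=k) f_k(x) divided by Σ_j P(Z=j) f_j(x).
Since both observations come from the same component, the likelihood for component k is f_k(x₁)·f_k(x₂).
  f_Acoustic = [(1/(0.6·√(2π)))·exp(−(5.6−2.6)²/(2·0.6²)) = 0.664904·exp(-12.50000) = 2.47787e-06] × [7.07815e-08] = 1.75387e-13
  f_Cosmic = [(1/(0.6·√(2π)))·exp(−(5.6−7.6)²/(2·0.6²)) = 0.664904·exp(-5.55556) = 0.00257046] × [0.0189933] = 4.88216e-05
  f_Thermal = [(1/(1.0·√(2π)))·exp(−(5.6−8.2)²/(2·1.0²)) = 0.398942·exp(-3.38000) = 0.013583] × [0.0354746] = 0.00048185
  f_Electronic = [(1/(0.3·√(2π)))·exp(−(5.6−8.3)²/(2·0.3²)) = 1.329808·exp(-40.50000) = 3.42659e-18] × [2.29275e-13] = 7.85631e-31
Prior × likelihood for each component:
  P(Z=Acoustic)·f_Acoustic = 0.67 × 1.75387e-13 = 1.17509e-13
  P(Z=Cosmic)·f_Cosmic = 0.15 × 4.88216e-05 = 7.32325e-06
  P(Z=Thermal)·f_Thermal = 0.13 × 0.00048185 = 6.26405e-05
  P(Z=Electronic)·f_Electronic = 0.05 × 7.85631e-31 = 3.92816e-32
Marginal: 1.17509e-13 + 7.32325e-06 + 6.26405e-05 + 3.92816e-32 = 6.99638e-05
P(Source Cosmic | data) = 7.32325e-06 / 6.99638e-05 ≈ 0.1047

0.1047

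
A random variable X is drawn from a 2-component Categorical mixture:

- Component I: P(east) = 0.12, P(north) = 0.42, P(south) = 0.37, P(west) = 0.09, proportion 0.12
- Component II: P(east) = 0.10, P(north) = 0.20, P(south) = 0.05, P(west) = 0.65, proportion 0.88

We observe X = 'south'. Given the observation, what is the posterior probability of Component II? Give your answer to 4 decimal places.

The responsibility of component k is π_k f_k(x) divided by Σ_j π_j f_j(x).
Evaluate each component's likelihood at the observed value:
  f_I = 0.37
  f_II = 0.05
Unnormalised posteriors:
  π_I·f_I = 0.12 × 0.37 = 0.0444
  π_II·f_II = 0.88 × 0.05 = 0.044
Marginal: 0.0444 + 0.044 = 0.0884
P(Component II | x) ≈ 0.4977

0.4977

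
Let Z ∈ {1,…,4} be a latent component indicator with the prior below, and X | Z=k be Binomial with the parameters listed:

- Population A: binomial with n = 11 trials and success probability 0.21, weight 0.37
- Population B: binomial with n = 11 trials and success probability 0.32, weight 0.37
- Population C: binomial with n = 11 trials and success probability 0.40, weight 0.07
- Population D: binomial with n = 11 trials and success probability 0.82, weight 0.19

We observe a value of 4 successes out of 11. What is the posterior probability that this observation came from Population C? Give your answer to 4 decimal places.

By Bayes' theorem, P(k | x) = P(Z=k) f_k(x) / Σ_j P(Z=j) f_j(x).
Component likelihoods at x = 4 successes out of 11:
  L_A = C(11,4)·0.21^4·0.79^7 = 330·0.00194481·0.192039 = 0.123248
  L_B = C(11,4)·0.32^4·0.68^7 = 330·0.0104858·0.0672299 = 0.232636
  L_C = C(11,4)·0.40^4·0.60^7 = 330·0.0256·0.0279936 = 0.23649
  L_D = C(11,4)·0.82^4·0.18^7 = 330·0.452122·6.1222e-06 = 0.000913433
Prior × likelihood for each component:
  P(Z=A)·L_A = 0.37 × 0.123248 = 0.0456019
  P(Z=B)·L_B = 0.37 × 0.232636 = 0.0860752
  P(Z=C)·L_C = 0.07 × 0.23649 = 0.0165543
  P(Z=D)·L_D = 0.19 × 0.000913433 = 0.000173552
Normaliser: 0.0456019 + 0.0860752 + 0.0165543 + 0.000173552 = 0.148405
So the posterior for Population C is 0.0165543 / 0.148405 ≈ 0.1115.

0.1115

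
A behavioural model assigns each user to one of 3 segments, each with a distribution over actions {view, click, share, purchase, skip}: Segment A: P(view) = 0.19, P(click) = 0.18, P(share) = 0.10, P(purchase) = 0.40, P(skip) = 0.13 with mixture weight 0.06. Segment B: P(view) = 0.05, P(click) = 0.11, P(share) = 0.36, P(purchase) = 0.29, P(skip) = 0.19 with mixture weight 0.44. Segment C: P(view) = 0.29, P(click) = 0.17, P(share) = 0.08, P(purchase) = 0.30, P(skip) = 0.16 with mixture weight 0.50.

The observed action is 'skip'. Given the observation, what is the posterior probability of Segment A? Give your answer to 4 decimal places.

Apply Bayes' rule: the posterior for each component is proportional to its prior times its likelihood at x.
Evaluate each component's likelihood at the observed value:
  p_A = P(skip | comp) = 0.13
  p_B = P(skip | comp) = 0.19
  p_C = P(skip | comp) = 0.16
Prior × likelihood for each component:
  P(Z=A)·p_A = 0.06 × 0.13 = 0.0078
  P(Z=B)·p_B = 0.44 × 0.19 = 0.0836
  P(Z=C)·p_C = 0.50 × 0.16 = 0.08
Normaliser: 0.0078 + 0.0836 + 0.08 = 0.1714
So the posterior for Segment A is 0.0078 / 0.1714 ≈ 0.0455.

0.0455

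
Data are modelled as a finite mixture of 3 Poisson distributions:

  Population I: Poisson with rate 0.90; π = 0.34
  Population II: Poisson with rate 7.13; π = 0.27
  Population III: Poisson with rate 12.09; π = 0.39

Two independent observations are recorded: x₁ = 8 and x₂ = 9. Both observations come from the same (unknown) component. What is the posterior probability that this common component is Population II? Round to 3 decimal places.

0.640

By Bayes' theorem, P(k | x) = w_k f_k(x) / Σ_j w_j f_j(x).
Since both observations come from the same component, the likelihood for component k is f_k(x₁)·f_k(x₂).
  f_I = [4.34065e-06] × [4.34065e-07] = 1.88412e-12
  f_II = [0.13264] × [0.105081] = 0.013938
  f_III = [0.0635725] × [0.0853991] = 0.00542904
Multiply by the mixture weights:
  w_I·f_I = 0.34 × 1.88412e-12 = 6.40602e-13
  w_II·f_II = 0.27 × 0.013938 = 0.00376325
  w_III·f_III = 0.39 × 0.00542904 = 0.00211733
Normaliser: 6.40602e-13 + 0.00376325 + 0.00211733 = 0.00588057
P(Population II | x₁,x₂) ≈ 0.640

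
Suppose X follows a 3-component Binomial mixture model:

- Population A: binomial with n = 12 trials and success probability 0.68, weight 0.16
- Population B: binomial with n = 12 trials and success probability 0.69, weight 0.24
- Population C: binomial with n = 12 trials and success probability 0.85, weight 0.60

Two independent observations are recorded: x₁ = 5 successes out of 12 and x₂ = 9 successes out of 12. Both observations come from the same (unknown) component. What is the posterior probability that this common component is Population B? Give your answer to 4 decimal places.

0.5621

The responsibility of component k is w_k f_k(x) divided by Σ_j w_j f_j(x).
Since both observations come from the same component, the likelihood for component k is f_k(x₁)·f_k(x₂).
  p_A = [C(12,5)·0.68^5·0.32^7 = 792·0.145393·0.000343597 = 0.0395658] × [0.224106] = 0.00886691
  p_B = [C(12,5)·0.69^5·0.31^7 = 792·0.156403·0.000275126 = 0.0340802] × [0.232354] = 0.00791867
  p_C = [C(12,5)·0.85^5·0.15^7 = 792·0.443705·1.70859e-06 = 0.000600425] × [0.171976] = 0.000103258
Unnormalised posteriors:
  w_A·p_A = 0.16 × 0.00886691 = 0.00141871
  w_B·p_B = 0.24 × 0.00791867 = 0.00190048
  w_C·p_C = 0.60 × 0.000103258 = 6.1955e-05
Marginal: 0.00141871 + 0.00190048 + 6.1955e-05 = 0.00338114
Responsibility of Population B: 0.00190048 / 0.00338114 ≈ 0.5621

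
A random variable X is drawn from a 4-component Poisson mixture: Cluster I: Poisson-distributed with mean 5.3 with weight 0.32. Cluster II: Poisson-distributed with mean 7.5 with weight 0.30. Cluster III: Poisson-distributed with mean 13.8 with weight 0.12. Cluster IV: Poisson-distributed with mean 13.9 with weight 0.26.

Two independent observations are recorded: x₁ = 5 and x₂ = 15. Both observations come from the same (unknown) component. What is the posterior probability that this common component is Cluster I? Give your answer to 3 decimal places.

Posterior ∝ prior × likelihood, so P(k | x) ∝ P(Z=k) f_k(x); normalise over all components.
Since both observations come from the same component, the likelihood for component k is f_k(x₁)·f_k(x₂).
  L_I = [0.173955] × [0.000279176] = 4.85641e-05
  L_II = [0.109375] × [0.00565211] = 0.000618197
  L_III = [0.00423595] × [0.0973695] = 0.000412452
  L_IV = [0.00397374] × [0.0981814] = 0.000390147
Multiply by the mixture weights:
  P(Z=I)·L_I = 0.32 × 4.85641e-05 = 1.55405e-05
  P(Z=II)·L_II = 0.30 × 0.000618197 = 0.000185459
  P(Z=III)·L_III = 0.12 × 0.000412452 = 4.94942e-05
  P(Z=IV)·L_IV = 0.26 × 0.000390147 = 0.000101438
Sum: 1.55405e-05 + 0.000185459 + 4.94942e-05 + 0.000101438 = 0.000351932
P(Cluster I | x₁,x₂) ≈ 0.044

0.044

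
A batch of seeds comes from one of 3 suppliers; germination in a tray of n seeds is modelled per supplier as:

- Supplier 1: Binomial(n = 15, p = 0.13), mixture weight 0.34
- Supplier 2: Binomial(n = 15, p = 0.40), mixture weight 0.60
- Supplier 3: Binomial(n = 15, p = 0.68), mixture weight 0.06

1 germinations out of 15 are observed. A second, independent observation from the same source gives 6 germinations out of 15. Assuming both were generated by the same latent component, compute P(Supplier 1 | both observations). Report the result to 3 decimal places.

0.528

Apply Bayes' rule: the posterior for each component is proportional to its prior times its likelihood at x.
Since both observations come from the same component, the likelihood for component k is f_k(x₁)·f_k(x₂).
  f_1 = [C(15,1)·0.13^1·0.87^14 = 15·0.13·0.142321 = 0.277526] × [0.00689823] = 0.00191444
  f_2 = [C(15,1)·0.40^1·0.60^14 = 15·0.4·0.000783642 = 0.00470185] × [0.206598] = 0.000971391
  f_3 = [C(15,1)·0.68^1·0.32^14 = 15·0.68·1.18059e-07 = 1.2042e-06] × [0.0174103] = 2.09656e-08
Prior × likelihood for each component:
  w_1·f_1 = 0.34 × 0.00191444 = 0.000650909
  w_2·f_2 = 0.60 × 0.000971391 = 0.000582835
  w_3·f_3 = 0.06 × 2.09656e-08 = 1.25794e-09
Marginal: 0.000650909 + 0.000582835 + 1.25794e-09 = 0.00123375
P(Supplier 1 | data) ≈ 0.528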